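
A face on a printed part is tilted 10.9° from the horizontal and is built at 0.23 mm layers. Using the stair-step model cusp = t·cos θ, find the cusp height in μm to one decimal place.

225.9 μm

cos(10.9°) = 0.9820, so cusp = 0.23 × 0.9820 = 0.22586 mm → 225.9 μm.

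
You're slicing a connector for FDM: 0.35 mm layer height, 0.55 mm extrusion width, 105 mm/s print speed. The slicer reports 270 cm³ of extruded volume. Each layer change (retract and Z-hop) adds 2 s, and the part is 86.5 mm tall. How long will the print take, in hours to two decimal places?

Bead cross-section = 0.35 × 0.55 = 0.1925 mm².
Toolpath length = 270 cm³ / 0.1925 mm² = 270000 / 0.1925 = 1402597.4 mm.
Print-move time: 1402597.4 / 105 → 13358.1 s.
Layers = ⌈86.5/0.35⌉ = 248.
Non-print overhead = 248 × 2, so 496 s.
Total = 13358.1 + 496 = 13854.1 s = 3.85 hours.

3.85 hours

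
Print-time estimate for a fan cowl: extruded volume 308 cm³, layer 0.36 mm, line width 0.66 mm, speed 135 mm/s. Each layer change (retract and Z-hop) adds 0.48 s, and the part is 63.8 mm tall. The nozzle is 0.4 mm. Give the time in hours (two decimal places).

Line area = 0.36 × 0.66, so 0.2376 mm².
Path length: 308000 mm³ / 0.2376 mm² → 1296296.3 mm.
Extrusion time = 1296296.3 / 135, so 9602.2 s.
Number of layers: 63.8 / 0.36 → 178 (rounded up).
Non-print overhead = 178 × 0.48, so 85.44 s.
Total = 9602.2 + 85.44 = 9687.64 s = 2.69 hours.

2.69 hours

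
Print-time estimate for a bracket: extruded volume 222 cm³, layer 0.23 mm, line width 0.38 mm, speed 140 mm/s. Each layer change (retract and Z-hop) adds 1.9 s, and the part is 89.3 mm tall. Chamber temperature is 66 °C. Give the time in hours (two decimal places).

Line area: 0.23 × 0.38 → 0.0874 mm².
Toolpath length = 222 cm³ / 0.0874 mm² = 222000 / 0.0874 = 2540045.8 mm.
Extrusion time: 2540045.8 / 140 → 18143.2 s.
Layers = ⌈89.3/0.23⌉ = 389.
Non-print overhead: 389 × 1.9 → 739.1 s.
Altogether 18143.2 + 739.1 = 18882.3 s, i.e. 5.25 hours.

5.25 hours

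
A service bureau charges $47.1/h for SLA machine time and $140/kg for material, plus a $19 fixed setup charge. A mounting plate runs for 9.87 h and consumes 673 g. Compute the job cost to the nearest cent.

$578.10

Time charge: 47.1 × 9.87 → $464.877.
Feedstock cost = 140 × 673/1000 = $94.22.
Adding setup: 464.877 + 94.22 + 19 → 578.097 ≈ $578.10.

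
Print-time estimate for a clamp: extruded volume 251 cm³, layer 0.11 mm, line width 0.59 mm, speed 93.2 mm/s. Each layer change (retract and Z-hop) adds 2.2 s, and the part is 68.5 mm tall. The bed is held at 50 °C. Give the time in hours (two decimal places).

Line area = 0.11 × 0.59 = 0.0649 mm².
Path length: 251000 mm³ / 0.0649 mm² → 3867488.4 mm.
Print-move time = 3867488.4 / 93.2, so 41496.7 s.
Number of layers: 68.5 / 0.11 → 623 (rounded up).
Layer-change overhead = 623 × 2.2 = 1370.6 s.
Total = 41496.7 + 1370.6 = 42867.3 s = 11.91 hours.

11.91 hours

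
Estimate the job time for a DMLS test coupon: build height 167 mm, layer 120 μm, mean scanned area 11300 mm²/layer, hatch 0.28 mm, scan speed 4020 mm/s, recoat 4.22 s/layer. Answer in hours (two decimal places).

Number of layers: 167 / 0.12 → 1392 (rounded up).
Scan path per layer: 11300 / 0.28 → 40357.1 mm.
Per-layer scan time = 40357.1 / 4020 = 10.0391 s.
Time per layer = 10.0391 + 4.22 = 14.2591 s.
Build time = 1392 × 14.2591 = 19848.6672 s = 5.51 hours.

5.51 hours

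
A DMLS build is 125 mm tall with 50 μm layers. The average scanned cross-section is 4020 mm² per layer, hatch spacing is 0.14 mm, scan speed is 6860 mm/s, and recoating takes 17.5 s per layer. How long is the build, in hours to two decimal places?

Number of layers: 125 / 0.05 → 2500 (rounded up).
Per-layer scan distance = 4020 / 0.14, so 28714.3 mm.
Laser time per layer = 28714.3 / 6860 = 4.1858 s.
Time per layer: 4.1858 + 17.5 → 21.6858 s.
Build time = 2500 × 21.6858 = 54214.5 s = 15.06 hours.

15.06 hours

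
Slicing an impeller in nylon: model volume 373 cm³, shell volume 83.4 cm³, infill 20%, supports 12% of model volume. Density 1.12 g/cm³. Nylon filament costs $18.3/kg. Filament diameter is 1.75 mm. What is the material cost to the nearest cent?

$3.81

Infill region: 373 − 83.4 → 289.6 cm³.
Infill deposited = 0.20 × 289.6, so 57.92 cm³.
Support = 0.12 × 373, so 44.76 cm³.
Deposited volume: 83.4 + 57.92 + 44.76 → 186.08 cm³.
Mass: 186.08 × 1.12 → 208.4096 g.
At $18.3/kg: 208.4096/1000 × 18.3 = $3.81.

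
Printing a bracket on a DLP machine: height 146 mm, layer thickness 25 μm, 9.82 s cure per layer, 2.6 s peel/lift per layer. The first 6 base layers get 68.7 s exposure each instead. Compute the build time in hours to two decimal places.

Layers = ⌈146/0.025⌉ = 5840.
Base layers = 6 × (68.7 + 2.6) = 427.8 s.
Remaining layers = 5834 × (9.82 + 2.6) = 72458.28 s.
Total = 427.8 + 72458.28 = 72886.08 s = 20.25 hours.

20.25 hours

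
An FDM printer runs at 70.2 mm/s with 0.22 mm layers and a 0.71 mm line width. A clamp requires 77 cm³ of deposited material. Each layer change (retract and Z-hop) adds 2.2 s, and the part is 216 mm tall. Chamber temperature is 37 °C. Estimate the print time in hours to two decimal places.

2.55 hours

Bead cross-section = 0.22 × 0.71, so 0.1562 mm².
Path length: 77000 mm³ / 0.1562 mm² → 492957.7 mm.
Time extruding: 492957.7 / 70.2 → 7022.2 s.
Number of layers: 216 / 0.22 → 982 (rounded up).
Z-hop total = 982 × 2.2, so 2160.4 s.
Total = 7022.2 + 2160.4 = 9182.6 s = 2.55 hours.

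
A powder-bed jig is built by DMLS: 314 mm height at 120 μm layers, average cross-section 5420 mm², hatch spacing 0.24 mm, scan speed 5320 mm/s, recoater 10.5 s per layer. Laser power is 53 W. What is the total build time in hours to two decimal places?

10.72 hours

Layers = ⌈314/0.12⌉ = 2617.
Hatch length per layer: 5420 / 0.24 → 22583.3 mm.
Scan time per layer: 22583.3 / 5320 → 4.245 s.
Per-layer time: 4.245 + 10.5 → 14.745 s.
2617 layers × 14.745 s/layer = 38587.665 s, i.e. 10.72 hours.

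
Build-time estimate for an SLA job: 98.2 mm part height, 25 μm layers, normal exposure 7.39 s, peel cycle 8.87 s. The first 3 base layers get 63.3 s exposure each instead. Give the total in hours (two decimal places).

17.79 hours

Layer count = ceil(98.2 / 0.025) = 3928.
Burn-in layers = 3 × (63.3 + 8.87) = 216.51 s.
Remaining layers: 3925 × (7.39 + 8.87) → 63820.5 s.
Sum: 216.51 + 63820.5 = 64037.01 s → 17.79 hours.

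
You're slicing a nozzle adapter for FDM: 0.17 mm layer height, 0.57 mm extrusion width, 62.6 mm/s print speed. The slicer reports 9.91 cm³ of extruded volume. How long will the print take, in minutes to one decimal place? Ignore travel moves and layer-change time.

Bead cross-section = 0.17 × 0.57 = 0.0969 mm².
Path length: 9910 mm³ / 0.0969 mm² → 102270.4 mm.
Extrusion time = 102270.4 / 62.6, so 1633.7 s.
1633.7 s = 27.2 minutes.

27.2 minutes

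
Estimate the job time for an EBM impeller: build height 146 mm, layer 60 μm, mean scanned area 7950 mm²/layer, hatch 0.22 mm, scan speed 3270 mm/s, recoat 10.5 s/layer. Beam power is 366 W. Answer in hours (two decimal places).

14.57 hours

Layer count = ceil(146 / 0.06) = 2434.
Scan path per layer: 7950 / 0.22 → 36136.4 mm.
Per-layer scan time = 36136.4 / 3270, so 11.0509 s.
Time per layer: 11.0509 + 10.5 → 21.5509 s.
2434 layers × 21.5509 s/layer = 52454.8906 s, i.e. 14.57 hours.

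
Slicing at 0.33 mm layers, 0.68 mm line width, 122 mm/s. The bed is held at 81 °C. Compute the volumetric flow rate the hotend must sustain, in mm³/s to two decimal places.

27.38

Extrusion cross-section: 0.33 × 0.68 → 0.2244 mm².
Volumetric flow = 122 × 0.2244 = 27.38 mm³/s.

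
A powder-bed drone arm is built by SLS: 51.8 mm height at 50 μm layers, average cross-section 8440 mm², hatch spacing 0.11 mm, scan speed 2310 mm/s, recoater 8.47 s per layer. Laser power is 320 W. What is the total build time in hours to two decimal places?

Layers = ⌈51.8/0.05⌉ = 1036.
Hatch length per layer = 8440 / 0.11 = 76727.3 mm.
Scan time per layer = 76727.3 / 2310 = 33.2153 s.
Time per layer: 33.2153 + 8.47 → 41.6853 s.
Build time = 1036 × 41.6853 = 43185.9708 s = 12.00 hours.

12.00 hours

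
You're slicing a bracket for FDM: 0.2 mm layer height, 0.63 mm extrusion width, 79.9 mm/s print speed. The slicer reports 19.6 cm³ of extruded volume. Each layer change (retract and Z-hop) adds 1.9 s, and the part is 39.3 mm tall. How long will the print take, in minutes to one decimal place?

38.7 minutes

Bead cross-section = 0.2 × 0.63, so 0.126 mm².
Toolpath length = 19.6 cm³ / 0.126 mm² = 19600 / 0.126 = 155555.6 mm.
Time extruding = 155555.6 / 79.9 = 1946.9 s.
Number of layers: 39.3 / 0.2 → 197 (rounded up).
Z-hop total = 197 × 1.9 = 374.3 s.
Altogether 1946.9 + 374.3 = 2321.2 s, i.e. 38.7 minutes.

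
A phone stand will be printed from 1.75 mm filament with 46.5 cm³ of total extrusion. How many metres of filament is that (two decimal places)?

A = π r² = π × 0.875² = 2.4053 mm².
L = 46500 mm³ / 2.4053 mm² = 19332.31 mm, i.e. 19.33 m.

19.33 m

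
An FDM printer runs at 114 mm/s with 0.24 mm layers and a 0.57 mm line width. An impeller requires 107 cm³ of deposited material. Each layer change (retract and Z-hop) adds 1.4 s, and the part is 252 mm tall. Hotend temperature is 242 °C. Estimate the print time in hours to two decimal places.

2.31 hours

Bead cross-section = 0.24 × 0.57 = 0.1368 mm².
Toolpath length = 107 cm³ / 0.1368 mm² = 107000 / 0.1368 = 782163.7 mm.
Print-move time = 782163.7 / 114 = 6861.1 s.
Layers = ⌈252/0.24⌉ = 1050.
Layer-change overhead: 1050 × 1.4 → 1470 s.
Total = 6861.1 + 1470 = 8331.1 s = 2.31 hours.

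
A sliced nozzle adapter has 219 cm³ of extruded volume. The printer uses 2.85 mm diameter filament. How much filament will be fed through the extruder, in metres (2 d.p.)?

34.33 m

Filament cross-section = π × (2.85/2)² = 6.3794 mm².
L = 219000 mm³ / 6.3794 mm² = 34329.25 mm, i.e. 34.33 m.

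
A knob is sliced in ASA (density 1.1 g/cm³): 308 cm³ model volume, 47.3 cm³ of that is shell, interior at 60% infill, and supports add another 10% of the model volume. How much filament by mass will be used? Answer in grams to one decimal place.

258.0 g

Volume inside the shell: 308 − 47.3 → 260.7 cm³.
Deposited infill = 0.60 × 260.7, so 156.42 cm³.
Support: 0.10 × 308 → 30.8 cm³.
Total extruded = 47.3 + 156.42 + 30.8, so 234.52 cm³.
Mass = 234.52 × 1.1 = 257.972 g.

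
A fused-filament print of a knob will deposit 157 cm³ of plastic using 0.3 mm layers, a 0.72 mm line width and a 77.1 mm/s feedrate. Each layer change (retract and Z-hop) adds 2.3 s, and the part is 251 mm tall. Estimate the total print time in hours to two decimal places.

Extrusion cross-section = 0.3 × 0.72 = 0.216 mm².
Toolpath length = 157 cm³ / 0.216 mm² = 157000 / 0.216 = 726851.9 mm.
Extrusion time = 726851.9 / 77.1 = 9427.4 s.
Number of layers: 251 / 0.3 → 837 (rounded up).
Layer-change overhead = 837 × 2.3 = 1925.1 s.
Total = 9427.4 + 1925.1 = 11352.5 s = 3.15 hours.

3.15 hours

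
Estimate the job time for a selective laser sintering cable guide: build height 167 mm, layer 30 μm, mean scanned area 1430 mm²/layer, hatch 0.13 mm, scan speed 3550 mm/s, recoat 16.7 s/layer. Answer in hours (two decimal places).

Number of layers: 167 / 0.03 → 5567 (rounded up).
Hatch length per layer: 1430 / 0.13 → 11000 mm.
Scan time per layer = 11000 / 3550 = 3.0986 s.
Per-layer time = 3.0986 + 16.7, so 19.7986 s.
Total: 5567 × 19.7986 s = 110218.8062 s → 30.62 hours.

30.62 hours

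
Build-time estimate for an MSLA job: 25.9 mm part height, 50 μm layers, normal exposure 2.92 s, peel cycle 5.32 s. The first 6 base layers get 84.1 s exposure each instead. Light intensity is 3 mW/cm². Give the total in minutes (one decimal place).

Number of layers: 25.9 / 0.05 → 518 (rounded up).
Burn-in layers = 6 × (84.1 + 5.32) = 536.52 s.
Regular layers = 512 × (2.92 + 5.32), so 4218.88 s.
Sum: 536.52 + 4218.88 = 4755.4 s → 79.3 minutes.

79.3 minutes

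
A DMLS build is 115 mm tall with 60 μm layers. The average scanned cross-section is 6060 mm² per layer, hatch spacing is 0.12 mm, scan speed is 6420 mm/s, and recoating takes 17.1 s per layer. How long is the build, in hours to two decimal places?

Layers = ⌈115/0.06⌉ = 1917.
Scan path per layer = 6060 / 0.12, so 50500 mm.
Per-layer scan time = 50500 / 6420 = 7.866 s.
Layer cycle: 7.866 + 17.1 → 24.966 s.
Total: 1917 × 24.966 s = 47859.822 s → 13.29 hours.

13.29 hours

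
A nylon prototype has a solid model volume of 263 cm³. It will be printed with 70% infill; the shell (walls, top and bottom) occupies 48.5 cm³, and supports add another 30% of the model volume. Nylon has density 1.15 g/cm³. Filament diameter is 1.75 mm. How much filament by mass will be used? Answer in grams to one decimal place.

319.2 g

Volume inside the shell: 263 − 48.5 → 214.5 cm³.
Infill deposited = 0.70 × 214.5, so 150.15 cm³.
Support = 0.30 × 263, so 78.9 cm³.
Total printed volume: 48.5 + 150.15 + 78.9 → 277.55 cm³.
Mass = 277.55 × 1.15, so 319.1825 g.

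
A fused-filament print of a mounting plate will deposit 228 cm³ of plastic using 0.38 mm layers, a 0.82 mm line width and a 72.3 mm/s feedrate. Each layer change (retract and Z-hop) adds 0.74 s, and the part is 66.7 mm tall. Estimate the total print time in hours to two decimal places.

Extrusion cross-section: 0.38 × 0.82 → 0.3116 mm².
Total extruded path = 228000/0.3116 = 731707.3 mm.
Print-move time = 731707.3 / 72.3 = 10120.4 s.
Layers = ⌈66.7/0.38⌉ = 176.
Non-print overhead = 176 × 0.74, so 130.24 s.
Altogether 10120.4 + 130.24 = 10250.64 s, i.e. 2.85 hours.

2.85 hours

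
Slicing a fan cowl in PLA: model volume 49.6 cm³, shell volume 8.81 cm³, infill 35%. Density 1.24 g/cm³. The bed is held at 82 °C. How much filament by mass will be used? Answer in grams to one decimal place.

Infill region: 49.6 − 8.81 → 40.79 cm³.
Deposited infill = 0.35 × 40.79, so 14.2765 cm³.
Total extruded = 8.81 + 14.2765, so 23.0865 cm³.
Mass = 23.0865 × 1.24, so 28.62726 g.

28.6 g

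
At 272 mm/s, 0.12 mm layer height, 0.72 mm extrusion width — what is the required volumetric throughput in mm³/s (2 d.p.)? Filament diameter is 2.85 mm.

23.50

Bead cross-section = 0.12 × 0.72, so 0.0864 mm².
Q = v·A = 272 × 0.0864 = 23.50 mm³/s.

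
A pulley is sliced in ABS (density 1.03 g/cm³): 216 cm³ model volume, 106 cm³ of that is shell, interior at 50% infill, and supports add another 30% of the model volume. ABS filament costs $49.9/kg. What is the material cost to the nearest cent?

$11.61

Interior volume: 216 − 106 → 110 cm³.
Infill volume = 0.50 × 110 = 55 cm³.
Support: 0.30 × 216 → 64.8 cm³.
Total extruded = 106 + 55 + 64.8, so 225.8 cm³.
Mass = 225.8 × 1.03, so 232.574 g.
At $49.9/kg: 232.574/1000 × 49.9 = $11.61.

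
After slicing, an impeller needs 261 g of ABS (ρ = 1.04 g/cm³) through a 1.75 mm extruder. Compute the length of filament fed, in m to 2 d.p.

104.34 m

Extruded volume: 261/1.04 = 250.9615 cm³ (250961.5 mm³).
Filament cross-section = π × (1.75/2)² = 2.4053 mm².
L = V/A = 250961.5/2.4053 = 104336.88 mm → 104.34 m.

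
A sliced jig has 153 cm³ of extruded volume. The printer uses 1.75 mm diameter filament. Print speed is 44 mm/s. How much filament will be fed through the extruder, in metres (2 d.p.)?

63.61 m

Cross-section of 1.75 mm filament: π·(1.75/2)² = 2.4053 mm².
L = 153000 mm³ / 2.4053 mm² = 63609.53 mm, i.e. 63.61 m.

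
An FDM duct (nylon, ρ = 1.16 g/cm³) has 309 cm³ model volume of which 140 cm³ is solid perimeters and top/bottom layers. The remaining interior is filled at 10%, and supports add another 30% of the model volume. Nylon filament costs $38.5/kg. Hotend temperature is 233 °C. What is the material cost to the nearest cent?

Interior volume = 309 − 140 = 169 cm³.
Infill deposited: 0.10 × 169 → 16.9 cm³.
Support: 0.30 × 309 → 92.7 cm³.
Total printed volume = 140 + 16.9 + 92.7, so 249.6 cm³.
Mass: 249.6 × 1.16 → 289.536 g.
Cost = 289.536 g / 1000 × $38.5/kg = $11.15.

$11.15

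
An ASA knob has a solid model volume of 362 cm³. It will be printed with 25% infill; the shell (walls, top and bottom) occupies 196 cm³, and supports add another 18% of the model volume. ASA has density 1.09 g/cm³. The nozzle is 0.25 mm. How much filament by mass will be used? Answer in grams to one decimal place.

Infill region = 362 − 196, so 166 cm³.
Infill deposited: 0.25 × 166 → 41.5 cm³.
Support = 0.18 × 362, so 65.16 cm³.
Total printed volume = 196 + 41.5 + 65.16 = 302.66 cm³.
Mass = 302.66 × 1.09 = 329.8994 g.

329.9 g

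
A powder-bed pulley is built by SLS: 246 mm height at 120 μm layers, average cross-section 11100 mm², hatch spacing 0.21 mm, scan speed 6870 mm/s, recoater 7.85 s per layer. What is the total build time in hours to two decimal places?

8.85 hours

Layers = ⌈246/0.12⌉ = 2050.
Per-layer scan distance: 11100 / 0.21 → 52857.1 mm.
Per-layer scan time: 52857.1 / 6870 → 7.6939 s.
Time per layer = 7.6939 + 7.85, so 15.5439 s.
Total: 2050 × 15.5439 s = 31864.995 s → 8.85 hours.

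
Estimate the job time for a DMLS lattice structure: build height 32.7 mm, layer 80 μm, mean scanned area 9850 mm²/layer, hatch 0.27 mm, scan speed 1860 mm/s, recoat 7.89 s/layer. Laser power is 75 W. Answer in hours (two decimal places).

Layers = ⌈32.7/0.08⌉ = 409.
Hatch length per layer = 9850 / 0.27 = 36481.5 mm.
Per-layer scan time: 36481.5 / 1860 → 19.6137 s.
Layer cycle = 19.6137 + 7.89, so 27.5037 s.
409 layers × 27.5037 s/layer = 11249.0133 s, i.e. 3.12 hours.

3.12 hours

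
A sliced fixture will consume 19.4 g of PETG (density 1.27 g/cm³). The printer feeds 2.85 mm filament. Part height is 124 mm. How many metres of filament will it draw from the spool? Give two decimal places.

2.39 m

Extruded volume: 19.4/1.27 = 15.2756 cm³ (15275.6 mm³).
Cross-section of 2.85 mm filament: π·(2.85/2)² = 6.3794 mm².
L = V/A = 15275.6/6.3794 = 2394.52 mm → 2.39 m.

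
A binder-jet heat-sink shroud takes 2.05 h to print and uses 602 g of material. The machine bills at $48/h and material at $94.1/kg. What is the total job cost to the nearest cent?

$155.05

Machine cost = 48 × 2.05, so $98.40.
Feedstock cost = 94.1 × 602/1000, so $56.6482.
Total = 98.40 + 56.6482 = 155.0482 ≈ $155.05.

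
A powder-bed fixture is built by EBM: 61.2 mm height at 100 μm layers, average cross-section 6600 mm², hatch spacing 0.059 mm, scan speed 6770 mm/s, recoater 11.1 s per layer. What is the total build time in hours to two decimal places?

4.70 hours

Layers = ⌈61.2/0.1⌉ = 612.
Scan path per layer = 6600 / 0.059, so 111864.4 mm.
Scan time per layer = 111864.4 / 6770, so 16.5235 s.
Per-layer time = 16.5235 + 11.1, so 27.6235 s.
Build time = 612 × 27.6235 = 16905.582 s = 4.70 hours.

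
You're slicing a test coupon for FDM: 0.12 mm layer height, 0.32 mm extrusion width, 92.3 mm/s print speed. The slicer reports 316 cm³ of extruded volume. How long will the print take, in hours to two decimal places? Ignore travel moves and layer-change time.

24.77 hours

Line area = 0.12 × 0.32 = 0.0384 mm².
Toolpath length = 316 cm³ / 0.0384 mm² = 316000 / 0.0384 = 8229166.7 mm.
Print-move time: 8229166.7 / 92.3 → 89156.7 s.
That's 89156.7 s → 24.77 hours.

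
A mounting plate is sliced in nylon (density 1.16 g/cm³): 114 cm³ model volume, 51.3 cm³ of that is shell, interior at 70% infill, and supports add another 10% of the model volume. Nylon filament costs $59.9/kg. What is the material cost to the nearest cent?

$7.41

Infill region = 114 − 51.3, so 62.7 cm³.
Deposited infill = 0.70 × 62.7, so 43.89 cm³.
Support = 0.10 × 114 = 11.4 cm³.
Total printed volume: 51.3 + 43.89 + 11.4 → 106.59 cm³.
Mass: 106.59 × 1.16 → 123.6444 g.
Cost = 123.6444 g / 1000 × $59.9/kg = $7.41.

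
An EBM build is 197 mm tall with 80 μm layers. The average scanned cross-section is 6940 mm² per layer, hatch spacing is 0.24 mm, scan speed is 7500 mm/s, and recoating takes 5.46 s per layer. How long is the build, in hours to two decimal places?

Layer count = ceil(197 / 0.08) = 2463.
Per-layer scan distance = 6940 / 0.24 = 28916.7 mm.
Per-layer scan time: 28916.7 / 7500 → 3.8556 s.
Per-layer time: 3.8556 + 5.46 → 9.3156 s.
2463 layers × 9.3156 s/layer = 22944.3228 s, i.e. 6.37 hours.

6.37 hours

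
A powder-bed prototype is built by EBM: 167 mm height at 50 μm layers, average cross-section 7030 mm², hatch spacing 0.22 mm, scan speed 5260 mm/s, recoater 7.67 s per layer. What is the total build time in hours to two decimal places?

Number of layers: 167 / 0.05 → 3340 (rounded up).
Hatch length per layer: 7030 / 0.22 → 31954.5 mm.
Per-layer scan time: 31954.5 / 5260 → 6.075 s.
Layer cycle = 6.075 + 7.67, so 13.745 s.
3340 layers × 13.745 s/layer = 45908.3 s, i.e. 12.75 hours.

12.75 hours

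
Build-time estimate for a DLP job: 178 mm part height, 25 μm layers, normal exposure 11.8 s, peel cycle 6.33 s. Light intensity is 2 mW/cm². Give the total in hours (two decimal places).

Layer count = ceil(178 / 0.025) = 7120.
Each layer takes: 11.8 + 6.33 → 18.13 s.
Build time: 7120 × 18.13 s = 129085.6 s, i.e. 35.86 hours.

35.86 hours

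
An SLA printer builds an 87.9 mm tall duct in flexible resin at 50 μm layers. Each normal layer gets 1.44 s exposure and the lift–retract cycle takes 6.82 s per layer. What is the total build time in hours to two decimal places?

Layers = ⌈87.9/0.05⌉ = 1758.
Cycle time = 1.44 + 6.82, so 8.26 s.
Build time: 1758 × 8.26 s = 14521.08 s, i.e. 4.03 hours.

4.03 hours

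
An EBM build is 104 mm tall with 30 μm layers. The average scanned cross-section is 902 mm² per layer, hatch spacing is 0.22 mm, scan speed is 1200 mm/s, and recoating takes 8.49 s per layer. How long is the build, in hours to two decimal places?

Layers = ⌈104/0.03⌉ = 3467.
Hatch length per layer = 902 / 0.22, so 4100 mm.
Per-layer scan time = 4100 / 1200 = 3.4167 s.
Time per layer = 3.4167 + 8.49 = 11.9067 s.
Total: 3467 × 11.9067 s = 41280.5289 s → 11.47 hours.

11.47 hours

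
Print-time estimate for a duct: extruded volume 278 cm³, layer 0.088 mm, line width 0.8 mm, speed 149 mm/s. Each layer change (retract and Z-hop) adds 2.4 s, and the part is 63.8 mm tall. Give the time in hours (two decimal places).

7.85 hours

Bead cross-section: 0.088 × 0.8 → 0.0704 mm².
Path length: 278000 mm³ / 0.0704 mm² → 3948863.6 mm.
Time extruding = 3948863.6 / 149 = 26502.4 s.
Number of layers: 63.8 / 0.088 → 725 (rounded up).
Non-print overhead = 725 × 2.4, so 1740 s.
Altogether 26502.4 + 1740 = 28242.4 s, i.e. 7.85 hours.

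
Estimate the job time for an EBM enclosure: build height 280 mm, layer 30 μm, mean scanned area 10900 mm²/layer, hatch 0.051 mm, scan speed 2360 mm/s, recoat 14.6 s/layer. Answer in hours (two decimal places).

Layer count = ceil(280 / 0.03) = 9334.
Scan path per layer = 10900 / 0.051 = 213725.5 mm.
Scan time per layer = 213725.5 / 2360, so 90.5617 s.
Layer cycle = 90.5617 + 14.6, so 105.1617 s.
Total: 9334 × 105.1617 s = 981579.3078 s → 272.66 hours.

272.66 hours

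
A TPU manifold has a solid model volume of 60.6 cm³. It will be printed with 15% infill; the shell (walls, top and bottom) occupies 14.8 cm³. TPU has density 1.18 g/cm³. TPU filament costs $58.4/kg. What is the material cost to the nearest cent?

$1.49

Infill region = 60.6 − 14.8 = 45.8 cm³.
Infill volume = 0.15 × 45.8, so 6.87 cm³.
Deposited volume: 14.8 + 6.87 → 21.67 cm³.
Mass: 21.67 × 1.18 → 25.5706 g.
At $58.4/kg: 25.5706/1000 × 58.4 = $1.49.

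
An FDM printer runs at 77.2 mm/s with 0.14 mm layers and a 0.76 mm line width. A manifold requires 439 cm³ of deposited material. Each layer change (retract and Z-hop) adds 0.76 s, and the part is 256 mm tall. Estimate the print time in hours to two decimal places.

15.23 hours

Extrusion cross-section: 0.14 × 0.76 → 0.1064 mm².
Path length: 439000 mm³ / 0.1064 mm² → 4125939.8 mm.
Print-move time: 4125939.8 / 77.2 → 53444.8 s.
Number of layers: 256 / 0.14 → 1829 (rounded up).
Layer-change overhead = 1829 × 0.76, so 1390.04 s.
Total = 53444.8 + 1390.04 = 54834.84 s = 15.23 hours.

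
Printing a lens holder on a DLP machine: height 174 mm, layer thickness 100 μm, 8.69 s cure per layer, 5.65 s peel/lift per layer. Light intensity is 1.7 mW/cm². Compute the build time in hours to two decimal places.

Layer count = ceil(174 / 0.1) = 1740.
Per-layer time = 8.69 + 5.65 = 14.34 s.
Total = 1740 × 14.34 = 24951.6 s = 6.93 hours.

6.93 hours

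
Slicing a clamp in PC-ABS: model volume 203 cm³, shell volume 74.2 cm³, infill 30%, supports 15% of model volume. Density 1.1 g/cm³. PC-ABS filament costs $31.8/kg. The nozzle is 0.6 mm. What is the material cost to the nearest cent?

$5.01

Volume inside the shell: 203 − 74.2 → 128.8 cm³.
Infill volume = 0.30 × 128.8 = 38.64 cm³.
Support = 0.15 × 203, so 30.45 cm³.
Deposited volume: 74.2 + 38.64 + 30.45 → 143.29 cm³.
Mass = 143.29 × 1.1, so 157.619 g.
Cost = 157.619 g / 1000 × $31.8/kg = $5.01.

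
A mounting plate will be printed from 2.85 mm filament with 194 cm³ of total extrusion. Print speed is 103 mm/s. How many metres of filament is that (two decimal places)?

Filament cross-section = π × (2.85/2)² = 6.3794 mm².
L = 194000 mm³ / 6.3794 mm² = 30410.38 mm, i.e. 30.41 m.

30.41 m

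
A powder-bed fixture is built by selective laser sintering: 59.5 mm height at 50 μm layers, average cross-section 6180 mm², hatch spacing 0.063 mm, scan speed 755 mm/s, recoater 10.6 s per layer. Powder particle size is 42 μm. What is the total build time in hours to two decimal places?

Layer count = ceil(59.5 / 0.05) = 1190.
Scan path per layer: 6180 / 0.063 → 98095.2 mm.
Per-layer scan time: 98095.2 / 755 → 129.9274 s.
Time per layer = 129.9274 + 10.6, so 140.5274 s.
Build time = 1190 × 140.5274 = 167227.606 s = 46.45 hours.

46.45 hours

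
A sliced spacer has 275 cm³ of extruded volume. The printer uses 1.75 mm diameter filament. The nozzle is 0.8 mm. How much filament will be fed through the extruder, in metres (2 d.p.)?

Filament cross-section = π × (1.75/2)² = 2.4053 mm².
Length = 275 cm³ / 2.4053 mm² = 275000 / 2.4053 = 114330.85 mm = 114.33 m.

114.33 m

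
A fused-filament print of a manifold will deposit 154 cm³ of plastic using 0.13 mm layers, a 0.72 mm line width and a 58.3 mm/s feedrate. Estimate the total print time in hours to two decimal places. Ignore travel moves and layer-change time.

Line area: 0.13 × 0.72 → 0.0936 mm².
Toolpath length = 154 cm³ / 0.0936 mm² = 154000 / 0.0936 = 1645299.1 mm.
Extrusion time: 1645299.1 / 58.3 → 28221.3 s.
In the requested units: 28221.3 s = 7.84 hours.

7.84 hours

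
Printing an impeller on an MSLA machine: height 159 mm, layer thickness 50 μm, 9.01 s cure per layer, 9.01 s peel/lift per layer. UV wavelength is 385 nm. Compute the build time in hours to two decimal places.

Number of layers: 159 / 0.05 → 3180 (rounded up).
Each layer takes = 9.01 + 9.01 = 18.02 s.
Build time: 3180 × 18.02 s = 57303.6 s, i.e. 15.92 hours.

15.92 hours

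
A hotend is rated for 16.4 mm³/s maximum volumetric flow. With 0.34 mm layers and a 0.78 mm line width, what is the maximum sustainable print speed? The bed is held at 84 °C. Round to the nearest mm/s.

A = 0.34 × 0.78, so 0.2652 mm².
Max speed = 16.4 / 0.2652 = 61.84 ≈ 62 mm/s.

62 mm/s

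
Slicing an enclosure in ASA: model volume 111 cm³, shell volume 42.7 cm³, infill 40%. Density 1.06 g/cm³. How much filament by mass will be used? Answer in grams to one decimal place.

Infill region: 111 − 42.7 → 68.3 cm³.
Infill deposited: 0.40 × 68.3 → 27.32 cm³.
Total printed volume = 42.7 + 27.32 = 70.02 cm³.
Mass = 70.02 × 1.06, so 74.2212 g.

74.2 g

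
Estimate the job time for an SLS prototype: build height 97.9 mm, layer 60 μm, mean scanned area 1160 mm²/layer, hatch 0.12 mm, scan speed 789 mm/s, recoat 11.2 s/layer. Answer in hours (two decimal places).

10.63 hours

Layer count = ceil(97.9 / 0.06) = 1632.
Hatch length per layer = 1160 / 0.12, so 9666.7 mm.
Per-layer scan time: 9666.7 / 789 → 12.2518 s.
Time per layer: 12.2518 + 11.2 → 23.4518 s.
Total: 1632 × 23.4518 s = 38273.3376 s → 10.63 hours.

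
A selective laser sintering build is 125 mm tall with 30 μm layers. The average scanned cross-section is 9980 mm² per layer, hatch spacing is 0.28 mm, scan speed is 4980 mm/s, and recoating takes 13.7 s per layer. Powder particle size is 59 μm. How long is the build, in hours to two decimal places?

Layer count = ceil(125 / 0.03) = 4167.
Scan path per layer = 9980 / 0.28, so 35642.9 mm.
Laser time per layer: 35642.9 / 4980 → 7.1572 s.
Time per layer = 7.1572 + 13.7, so 20.8572 s.
Build time = 4167 × 20.8572 = 86911.9524 s = 24.14 hours.

24.14 hours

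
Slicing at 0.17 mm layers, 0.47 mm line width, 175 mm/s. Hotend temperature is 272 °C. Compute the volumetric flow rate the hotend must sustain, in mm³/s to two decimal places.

Extrusion cross-section = 0.17 × 0.47, so 0.0799 mm².
Volumetric flow = 175 × 0.0799 = 13.98 mm³/s.

13.98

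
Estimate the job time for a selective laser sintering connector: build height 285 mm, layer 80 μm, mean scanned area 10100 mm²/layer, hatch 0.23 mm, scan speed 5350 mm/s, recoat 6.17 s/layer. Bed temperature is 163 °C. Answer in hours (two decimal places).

14.23 hours

Layer count = ceil(285 / 0.08) = 3563.
Per-layer scan distance = 10100 / 0.23, so 43913 mm.
Scan time per layer = 43913 / 5350, so 8.208 s.
Time per layer = 8.208 + 6.17 = 14.378 s.
Total: 3563 × 14.378 s = 51228.814 s → 14.23 hours.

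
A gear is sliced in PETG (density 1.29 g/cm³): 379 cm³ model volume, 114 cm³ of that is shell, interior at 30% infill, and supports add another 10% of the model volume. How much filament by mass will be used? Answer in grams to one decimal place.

Interior volume = 379 − 114, so 265 cm³.
Deposited infill: 0.30 × 265 → 79.5 cm³.
Support: 0.10 × 379 → 37.9 cm³.
Total printed volume = 114 + 79.5 + 37.9 = 231.4 cm³.
Mass: 231.4 × 1.29 → 298.506 g.

298.5 g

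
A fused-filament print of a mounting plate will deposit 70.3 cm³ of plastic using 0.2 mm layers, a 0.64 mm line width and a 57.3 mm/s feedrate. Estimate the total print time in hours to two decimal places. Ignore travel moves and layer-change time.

Bead cross-section = 0.2 × 0.64 = 0.128 mm².
Total extruded path = 70300/0.128 = 549218.8 mm.
Extrusion time: 549218.8 / 57.3 → 9585 s.
9585 s = 2.66 hours.

2.66 hours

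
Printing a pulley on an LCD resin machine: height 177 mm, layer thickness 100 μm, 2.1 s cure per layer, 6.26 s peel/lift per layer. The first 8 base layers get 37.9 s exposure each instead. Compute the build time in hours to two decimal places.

4.19 hours

Layers = ⌈177/0.1⌉ = 1770.
Base layers: 8 × (37.9 + 6.26) → 353.28 s.
Normal layers = 1762 × (2.1 + 6.26), so 14730.32 s.
Sum: 353.28 + 14730.32 = 15083.6 s → 4.19 hours.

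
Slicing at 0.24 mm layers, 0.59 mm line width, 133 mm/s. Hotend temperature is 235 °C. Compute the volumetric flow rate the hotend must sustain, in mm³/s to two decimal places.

18.83

Bead cross-section = 0.24 × 0.59 = 0.1416 mm².
Volumetric flow = 133 × 0.1416 = 18.83 mm³/s.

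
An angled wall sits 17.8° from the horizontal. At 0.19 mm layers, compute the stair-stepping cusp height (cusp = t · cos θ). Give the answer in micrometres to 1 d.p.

Cusp = layer height × cos(17.8°) = 0.19 × 0.9521 = 0.180899 mm = 180.9 μm.

180.9 μm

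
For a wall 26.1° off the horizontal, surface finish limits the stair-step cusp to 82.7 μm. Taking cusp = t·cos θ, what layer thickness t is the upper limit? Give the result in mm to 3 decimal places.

cos(26.1°) = 0.8980; t_max = 0.0827/0.8980 = 0.092 mm.

0.092 mm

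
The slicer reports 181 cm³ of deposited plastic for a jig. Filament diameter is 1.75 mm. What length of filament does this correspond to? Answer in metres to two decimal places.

75.25 m

A = π r² = π × 0.875² = 2.4053 mm².
Length = 181 cm³ / 2.4053 mm² = 181000 / 2.4053 = 75250.49 mm = 75.25 m.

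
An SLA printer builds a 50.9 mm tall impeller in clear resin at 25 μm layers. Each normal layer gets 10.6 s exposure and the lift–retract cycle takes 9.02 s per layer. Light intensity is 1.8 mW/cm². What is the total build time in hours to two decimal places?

11.10 hours

Layer count = ceil(50.9 / 0.025) = 2036.
Cycle time = 10.6 + 9.02, so 19.62 s.
Total = 2036 × 19.62 = 39946.32 s = 11.10 hours.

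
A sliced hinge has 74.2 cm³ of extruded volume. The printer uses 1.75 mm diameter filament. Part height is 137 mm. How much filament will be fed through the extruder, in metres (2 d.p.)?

30.85 m

A = π r² = π × 0.875² = 2.4053 mm².
Length = 74.2 cm³ / 2.4053 mm² = 74200 / 2.4053 = 30848.54 mm = 30.85 m.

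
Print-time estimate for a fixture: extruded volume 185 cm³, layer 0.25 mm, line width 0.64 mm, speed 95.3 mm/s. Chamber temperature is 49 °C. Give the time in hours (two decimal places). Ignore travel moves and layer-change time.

3.37 hours

Bead cross-section: 0.25 × 0.64 → 0.16 mm².
Toolpath length = 185 cm³ / 0.16 mm² = 185000 / 0.16 = 1156250 mm.
Print-move time: 1156250 / 95.3 → 12132.7 s.
Converting: 12132.7 s = 3.37 hours.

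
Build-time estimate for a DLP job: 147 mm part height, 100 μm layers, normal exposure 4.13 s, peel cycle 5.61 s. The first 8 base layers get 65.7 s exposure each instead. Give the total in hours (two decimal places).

4.11 hours

Layers = ⌈147/0.1⌉ = 1470.
Base layers = 8 × (65.7 + 5.61) = 570.48 s.
Remaining layers: 1462 × (4.13 + 5.61) → 14239.88 s.
Total = 570.48 + 14239.88 = 14810.36 s = 4.11 hours.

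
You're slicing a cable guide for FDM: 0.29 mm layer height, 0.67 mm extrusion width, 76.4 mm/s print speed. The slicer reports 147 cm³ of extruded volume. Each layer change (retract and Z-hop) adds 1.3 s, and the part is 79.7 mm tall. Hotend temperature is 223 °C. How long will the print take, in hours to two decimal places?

Bead cross-section: 0.29 × 0.67 → 0.1943 mm².
Total extruded path = 147000/0.1943 = 756562 mm.
Extrusion time: 756562 / 76.4 → 9902.6 s.
Number of layers: 79.7 / 0.29 → 275 (rounded up).
Layer-change overhead = 275 × 1.3, so 357.5 s.
Altogether 9902.6 + 357.5 = 10260.1 s, i.e. 2.85 hours.

2.85 hours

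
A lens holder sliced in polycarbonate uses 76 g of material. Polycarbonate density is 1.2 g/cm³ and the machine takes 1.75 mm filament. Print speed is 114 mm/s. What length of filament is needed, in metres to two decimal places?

Volume = 76 g / 1.2 g·cm⁻³ = 63.3333 cm³ = 63333.3 mm³.
A = π r² = π × 0.875² = 2.4053 mm².
L = V/A = 63333.3/2.4053 = 26330.73 mm → 26.33 m.

26.33 m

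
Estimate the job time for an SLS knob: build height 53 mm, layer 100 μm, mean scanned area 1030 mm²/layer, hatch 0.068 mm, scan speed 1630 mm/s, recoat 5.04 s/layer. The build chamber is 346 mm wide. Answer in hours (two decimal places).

Number of layers: 53 / 0.1 → 530 (rounded up).
Hatch length per layer: 1030 / 0.068 → 15147.1 mm.
Per-layer scan time = 15147.1 / 1630, so 9.2927 s.
Per-layer time = 9.2927 + 5.04, so 14.3327 s.
Total: 530 × 14.3327 s = 7596.331 s → 2.11 hours.

2.11 hours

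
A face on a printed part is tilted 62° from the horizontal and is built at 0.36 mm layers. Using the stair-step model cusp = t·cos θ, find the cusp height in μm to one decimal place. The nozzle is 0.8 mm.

cos(62°) = 0.4695, so cusp = 0.36 × 0.4695 = 0.16902 mm → 169.0 μm.

169.0 μm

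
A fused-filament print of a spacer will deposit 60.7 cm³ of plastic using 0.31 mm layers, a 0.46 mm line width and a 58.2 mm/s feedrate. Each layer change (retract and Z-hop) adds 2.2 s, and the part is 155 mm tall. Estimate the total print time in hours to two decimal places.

Bead cross-section: 0.31 × 0.46 → 0.1426 mm².
Total extruded path = 60700/0.1426 = 425666.2 mm.
Time extruding = 425666.2 / 58.2 = 7313.9 s.
Number of layers: 155 / 0.31 → 500 (rounded up).
Z-hop total = 500 × 2.2 = 1100 s.
Altogether 7313.9 + 1100 = 8413.9 s, i.e. 2.34 hours.

2.34 hours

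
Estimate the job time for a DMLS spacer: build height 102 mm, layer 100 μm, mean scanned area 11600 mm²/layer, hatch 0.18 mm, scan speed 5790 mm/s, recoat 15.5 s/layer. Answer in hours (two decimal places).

Number of layers: 102 / 0.1 → 1020 (rounded up).
Hatch length per layer = 11600 / 0.18 = 64444.4 mm.
Scan time per layer = 64444.4 / 5790, so 11.1303 s.
Time per layer = 11.1303 + 15.5, so 26.6303 s.
Build time = 1020 × 26.6303 = 27162.906 s = 7.55 hours.

7.55 hours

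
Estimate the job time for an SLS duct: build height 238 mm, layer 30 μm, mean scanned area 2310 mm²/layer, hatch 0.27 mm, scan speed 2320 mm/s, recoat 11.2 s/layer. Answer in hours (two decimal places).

Layer count = ceil(238 / 0.03) = 7934.
Per-layer scan distance = 2310 / 0.27, so 8555.6 mm.
Per-layer scan time = 8555.6 / 2320 = 3.6878 s.
Layer cycle: 3.6878 + 11.2 → 14.8878 s.
Total: 7934 × 14.8878 s = 118119.8052 s → 32.81 hours.

32.81 hours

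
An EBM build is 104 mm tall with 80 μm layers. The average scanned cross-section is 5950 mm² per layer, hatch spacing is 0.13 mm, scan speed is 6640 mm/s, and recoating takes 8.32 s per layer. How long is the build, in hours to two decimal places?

5.49 hours

Layer count = ceil(104 / 0.08) = 1300.
Per-layer scan distance = 5950 / 0.13, so 45769.2 mm.
Per-layer scan time: 45769.2 / 6640 → 6.893 s.
Per-layer time = 6.893 + 8.32 = 15.213 s.
1300 layers × 15.213 s/layer = 19776.9 s, i.e. 5.49 hours.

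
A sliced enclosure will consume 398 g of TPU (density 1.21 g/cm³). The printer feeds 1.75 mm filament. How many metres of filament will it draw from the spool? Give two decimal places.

136.75 m

Extruded volume: 398/1.21 = 328.9256 cm³ (328925.6 mm³).
Filament cross-section = π × (1.75/2)² = 2.4053 mm².
Length = 328925.6 / 2.4053 = 136750.34 mm = 136.75 m.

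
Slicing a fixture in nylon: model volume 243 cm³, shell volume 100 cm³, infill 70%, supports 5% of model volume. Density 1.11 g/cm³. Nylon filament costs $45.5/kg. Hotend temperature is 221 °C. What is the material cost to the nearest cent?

Interior volume = 243 − 100 = 143 cm³.
Deposited infill = 0.70 × 143 = 100.1 cm³.
Support = 0.05 × 243, so 12.15 cm³.
Total extruded = 100 + 100.1 + 12.15, so 212.25 cm³.
Mass = 212.25 × 1.11, so 235.5975 g.
Cost = 235.5975 g / 1000 × $45.5/kg = $10.72.

$10.72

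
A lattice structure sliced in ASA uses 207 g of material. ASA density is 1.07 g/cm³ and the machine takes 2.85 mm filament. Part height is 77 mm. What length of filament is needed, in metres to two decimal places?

Extruded volume: 207/1.07 = 193.4579 cm³ (193457.9 mm³).
Cross-section of 2.85 mm filament: π·(2.85/2)² = 6.3794 mm².
L = V/A = 193457.9/6.3794 = 30325.41 mm → 30.33 m.

30.33 m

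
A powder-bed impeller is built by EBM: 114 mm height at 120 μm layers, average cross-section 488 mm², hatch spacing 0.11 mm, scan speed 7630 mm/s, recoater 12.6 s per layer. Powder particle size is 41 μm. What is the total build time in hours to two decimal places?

Number of layers: 114 / 0.12 → 950 (rounded up).
Hatch length per layer: 488 / 0.11 → 4436.4 mm.
Beam time per layer = 4436.4 / 7630, so 0.5814 s.
Per-layer time = 0.5814 + 12.6 = 13.1814 s.
Total: 950 × 13.1814 s = 12522.33 s → 3.48 hours.

3.48 hours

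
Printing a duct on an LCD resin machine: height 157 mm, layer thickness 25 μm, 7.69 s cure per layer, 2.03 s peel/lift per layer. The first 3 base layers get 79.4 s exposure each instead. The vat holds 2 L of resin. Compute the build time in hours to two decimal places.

Layer count = ceil(157 / 0.025) = 6280.
Bottom layers = 3 × (79.4 + 2.03), so 244.29 s.
Remaining layers = 6277 × (7.69 + 2.03) = 61012.44 s.
Total = 244.29 + 61012.44 = 61256.73 s = 17.02 hours.

17.02 hours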